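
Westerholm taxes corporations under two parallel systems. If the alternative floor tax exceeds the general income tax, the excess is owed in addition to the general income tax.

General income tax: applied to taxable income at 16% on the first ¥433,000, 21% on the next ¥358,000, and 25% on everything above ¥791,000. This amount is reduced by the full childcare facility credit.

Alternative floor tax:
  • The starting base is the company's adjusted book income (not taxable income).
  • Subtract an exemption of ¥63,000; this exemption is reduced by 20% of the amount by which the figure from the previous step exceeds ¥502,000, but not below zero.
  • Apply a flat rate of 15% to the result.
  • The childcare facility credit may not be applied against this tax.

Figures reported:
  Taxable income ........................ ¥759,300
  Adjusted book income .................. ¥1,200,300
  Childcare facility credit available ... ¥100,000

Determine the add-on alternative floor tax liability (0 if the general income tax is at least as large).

Alternative floor tax:
  Base (adjusted book income): ¥1,200,300
  Exemption: 20% × (¥1,200,300 − ¥502,000) = ¥139,660 ≥ ¥63,000, so the exemption is fully phased out
  Base: ¥1,200,300 − ¥0 = ¥1,200,300
  ¥1,200,300 × 15% = ¥180,045

General income tax:
  ¥433,000 × 16% = ¥69,280
  ¥326,300 × 21% = ¥68,523
  → ¥137,803
  Less childcare facility credit ¥100,000 → ¥37,803

Excess of alternative floor tax over general income tax: ¥180,045 − ¥37,803 = ¥142,242.

¥142,242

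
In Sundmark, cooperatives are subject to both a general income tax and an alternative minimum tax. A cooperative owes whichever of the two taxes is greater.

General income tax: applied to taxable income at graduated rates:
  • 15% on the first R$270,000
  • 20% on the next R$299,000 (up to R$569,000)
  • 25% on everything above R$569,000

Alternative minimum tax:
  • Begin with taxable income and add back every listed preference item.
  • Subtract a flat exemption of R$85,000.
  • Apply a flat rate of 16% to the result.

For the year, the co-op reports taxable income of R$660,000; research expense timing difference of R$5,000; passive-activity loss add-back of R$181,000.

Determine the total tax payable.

General income tax:
  R$270,000 × 15% = R$40,500
  R$299,000 × 20% = R$59,800
  R$91,000 × 25% = R$22,750
  → R$123,050

Alternative minimum tax:
  Adjusted income: R$660,000 + R$5,000 + R$181,000 = R$846,000
  Less exemption R$85,000 → base R$761,000
  R$761,000 × 16% = R$121,760

R$123,050 > R$121,760, so the general income tax governs.

R$123,050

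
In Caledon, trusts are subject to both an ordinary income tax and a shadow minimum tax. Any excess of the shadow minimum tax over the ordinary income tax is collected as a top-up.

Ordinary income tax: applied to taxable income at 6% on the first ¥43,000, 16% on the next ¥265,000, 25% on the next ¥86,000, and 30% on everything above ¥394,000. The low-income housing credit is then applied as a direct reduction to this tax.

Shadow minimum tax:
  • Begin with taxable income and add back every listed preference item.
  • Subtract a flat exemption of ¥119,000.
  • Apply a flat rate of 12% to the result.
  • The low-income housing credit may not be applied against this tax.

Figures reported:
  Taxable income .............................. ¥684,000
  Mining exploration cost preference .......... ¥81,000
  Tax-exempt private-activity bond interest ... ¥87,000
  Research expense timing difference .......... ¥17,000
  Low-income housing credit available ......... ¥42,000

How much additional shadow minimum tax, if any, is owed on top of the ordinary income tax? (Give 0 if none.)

¥0

Ordinary income tax:
  ¥43,000 × 6% = ¥2,580
  ¥265,000 × 16% = ¥42,400
  ¥86,000 × 25% = ¥21,500
  ¥290,000 × 30% = ¥87,000
  → ¥153,480
  Less low-income housing credit ¥42,000 → ¥111,480

Shadow minimum tax:
  Adjusted income: ¥684,000 + ¥81,000 + ¥87,000 + ¥17,000 = ¥869,000
  Less exemption ¥119,000 → base ¥750,000
  ¥750,000 × 12% = ¥90,000

¥90,000 ≤ ¥111,480, so no add-on is due.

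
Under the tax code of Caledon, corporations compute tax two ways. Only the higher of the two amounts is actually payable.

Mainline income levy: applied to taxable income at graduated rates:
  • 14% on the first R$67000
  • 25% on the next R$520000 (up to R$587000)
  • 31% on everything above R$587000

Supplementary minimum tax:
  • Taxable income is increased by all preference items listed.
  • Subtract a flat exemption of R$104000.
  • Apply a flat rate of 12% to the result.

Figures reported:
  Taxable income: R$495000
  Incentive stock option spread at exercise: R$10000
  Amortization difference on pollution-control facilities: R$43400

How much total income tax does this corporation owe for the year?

R$116380

Mainline income levy:
  R$67000 × 14% = R$9380
  R$428000 × 25% = R$107000
  → R$116380

Supplementary minimum tax:
  Adjusted income: R$495000 + R$10000 + R$43400 = R$548400
  Less exemption R$104000 → base R$444400
  R$444400 × 12% = R$53328

R$116380 > R$53328, so the mainline income levy governs.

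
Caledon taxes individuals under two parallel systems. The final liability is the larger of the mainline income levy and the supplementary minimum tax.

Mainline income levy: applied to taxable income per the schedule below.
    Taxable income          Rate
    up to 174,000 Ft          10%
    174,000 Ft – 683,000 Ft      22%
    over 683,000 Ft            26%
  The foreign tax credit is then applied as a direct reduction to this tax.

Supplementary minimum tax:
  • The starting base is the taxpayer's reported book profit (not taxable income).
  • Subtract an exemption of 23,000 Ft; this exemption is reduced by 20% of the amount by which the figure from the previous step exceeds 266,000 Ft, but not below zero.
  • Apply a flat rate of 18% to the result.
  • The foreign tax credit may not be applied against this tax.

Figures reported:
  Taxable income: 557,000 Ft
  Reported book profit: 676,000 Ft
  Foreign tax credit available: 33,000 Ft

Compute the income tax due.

121,680 Ft

Mainline income levy:
  174,000 Ft × 10% = 17,400 Ft
  383,000 Ft × 22% = 84,260 Ft
  → 101,660 Ft
  Less foreign tax credit 33,000 Ft → 68,660 Ft

Supplementary minimum tax:
  Base (reported book profit): 676,000 Ft
  Exemption: 20% × (676,000 Ft − 266,000 Ft) = 82,000 Ft ≥ 23,000 Ft, so the exemption is fully phased out
  Base: 676,000 Ft − 0 Ft = 676,000 Ft
  676,000 Ft × 18% = 121,680 Ft

121,680 Ft > 68,660 Ft, so the supplementary minimum tax is the binding amount.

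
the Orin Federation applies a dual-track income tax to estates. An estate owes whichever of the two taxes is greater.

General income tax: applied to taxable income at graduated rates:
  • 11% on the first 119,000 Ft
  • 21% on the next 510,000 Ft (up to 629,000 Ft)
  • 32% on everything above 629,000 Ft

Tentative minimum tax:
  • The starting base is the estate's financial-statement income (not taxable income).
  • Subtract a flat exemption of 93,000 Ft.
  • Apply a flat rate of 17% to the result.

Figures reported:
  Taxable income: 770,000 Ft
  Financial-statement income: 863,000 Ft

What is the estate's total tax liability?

Tentative minimum tax:
  Base (financial-statement income): 863,000 Ft
  Less exemption 93,000 Ft → base 770,000 Ft
  770,000 Ft × 17% = 130,900 Ft

General income tax:
  119,000 Ft × 11% = 13,090 Ft
  510,000 Ft × 21% = 107,100 Ft
  141,000 Ft × 32% = 45,120 Ft
  → 165,310 Ft

165,310 Ft > 130,900 Ft, so the general income tax governs.

165,310 Ft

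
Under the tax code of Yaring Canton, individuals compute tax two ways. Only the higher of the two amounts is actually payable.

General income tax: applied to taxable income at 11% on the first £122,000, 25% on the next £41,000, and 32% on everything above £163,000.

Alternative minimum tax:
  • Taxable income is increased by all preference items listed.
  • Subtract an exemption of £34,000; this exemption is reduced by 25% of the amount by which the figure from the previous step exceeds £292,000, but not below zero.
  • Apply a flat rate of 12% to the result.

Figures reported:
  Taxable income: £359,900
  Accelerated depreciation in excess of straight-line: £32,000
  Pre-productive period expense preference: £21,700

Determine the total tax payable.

General income tax:
  £122,000 × 11% = £13,420
  £41,000 × 25% = £10,250
  £196,900 × 32% = £63,008
  → £86,678

Alternative minimum tax:
  Adjusted income: £359,900 + £32,000 + £21,700 = £413,600
  Exemption: £34,000 − 25% × (£413,600 − £292,000) = £34,000 − £30,400 = £3,600
  Base: £413,600 − £3,600 = £410,000
  £410,000 × 12% = £49,200

£86,678 > £49,200, so the general income tax governs.

£86,678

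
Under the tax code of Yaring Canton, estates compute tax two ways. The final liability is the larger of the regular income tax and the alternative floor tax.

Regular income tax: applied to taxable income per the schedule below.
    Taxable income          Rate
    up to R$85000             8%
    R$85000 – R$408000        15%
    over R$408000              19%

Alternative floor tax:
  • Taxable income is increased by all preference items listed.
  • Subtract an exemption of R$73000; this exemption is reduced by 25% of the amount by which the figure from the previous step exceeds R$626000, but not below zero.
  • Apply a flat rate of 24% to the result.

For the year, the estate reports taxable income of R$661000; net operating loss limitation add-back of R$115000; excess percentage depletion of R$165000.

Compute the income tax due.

Alternative floor tax:
  Adjusted income: R$661000 + R$115000 + R$165000 = R$941000
  Exemption: 25% × (R$941000 − R$626000) = R$78750 ≥ R$73000, so the exemption is fully phased out
  Base: R$941000 − R$0 = R$941000
  R$941000 × 24% = R$225840

Regular income tax:
  R$85000 × 8% = R$6800
  R$323000 × 15% = R$48450
  R$253000 × 19% = R$48070
  → R$103320

R$225840 > R$103320, so the alternative floor tax is the binding amount.

R$225840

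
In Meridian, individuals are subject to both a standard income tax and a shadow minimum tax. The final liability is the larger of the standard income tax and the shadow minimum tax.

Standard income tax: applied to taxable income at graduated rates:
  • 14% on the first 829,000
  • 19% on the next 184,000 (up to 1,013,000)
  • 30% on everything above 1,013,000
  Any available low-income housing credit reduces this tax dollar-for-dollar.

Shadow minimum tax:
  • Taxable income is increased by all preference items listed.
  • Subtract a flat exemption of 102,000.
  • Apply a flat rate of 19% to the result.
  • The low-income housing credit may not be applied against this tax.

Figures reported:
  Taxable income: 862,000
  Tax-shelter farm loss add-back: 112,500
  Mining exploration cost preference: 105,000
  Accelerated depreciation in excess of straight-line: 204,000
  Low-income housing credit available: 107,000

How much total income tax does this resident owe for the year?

Standard income tax:
  829,000 × 14% = 116,060
  33,000 × 19% = 6,270
  → 122,330
  Less low-income housing credit 107,000 → 15,330

Shadow minimum tax:
  Adjusted income: 862,000 + 112,500 + 105,000 + 204,000 = 1,283,500
  Less exemption 102,000 → base 1,181,500
  1,181,500 × 19% = 224,485

224,485 > 15,330, so the shadow minimum tax is the binding amount.

224,485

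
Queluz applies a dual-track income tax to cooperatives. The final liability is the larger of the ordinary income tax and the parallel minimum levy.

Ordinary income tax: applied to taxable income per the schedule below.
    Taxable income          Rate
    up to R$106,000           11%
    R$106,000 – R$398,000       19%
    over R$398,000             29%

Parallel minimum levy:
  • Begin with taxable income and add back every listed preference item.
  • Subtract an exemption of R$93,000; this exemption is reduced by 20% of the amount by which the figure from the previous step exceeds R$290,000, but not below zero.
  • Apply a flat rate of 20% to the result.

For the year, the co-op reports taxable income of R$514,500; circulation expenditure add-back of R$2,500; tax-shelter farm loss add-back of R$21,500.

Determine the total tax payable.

Parallel minimum levy:
  Adjusted income: R$514,500 + R$2,500 + R$21,500 = R$538,500
  Exemption: R$93,000 − 20% × (R$538,500 − R$290,000) = R$93,000 − R$49,700 = R$43,300
  Base: R$538,500 − R$43,300 = R$495,200
  R$495,200 × 20% = R$99,040

Ordinary income tax:
  R$106,000 × 11% = R$11,660
  R$292,000 × 19% = R$55,480
  R$116,500 × 29% = R$33,785
  → R$100,925

R$100,925 > R$99,040, so the ordinary income tax governs.

R$100,925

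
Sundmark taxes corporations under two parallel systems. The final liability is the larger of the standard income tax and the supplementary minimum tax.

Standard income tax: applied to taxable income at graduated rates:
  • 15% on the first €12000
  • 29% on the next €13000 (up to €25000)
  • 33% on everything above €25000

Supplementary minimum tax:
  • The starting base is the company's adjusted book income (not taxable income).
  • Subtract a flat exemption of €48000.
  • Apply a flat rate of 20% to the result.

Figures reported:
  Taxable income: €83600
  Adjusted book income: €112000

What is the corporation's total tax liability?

Standard income tax:
  €12000 × 15% = €1800
  €13000 × 29% = €3770
  €58600 × 33% = €19338
  → €24908

Supplementary minimum tax:
  Base (adjusted book income): €112000
  Less exemption €48000 → base €64000
  €64000 × 20% = €12800

€24908 > €12800, so the standard income tax governs.

€24908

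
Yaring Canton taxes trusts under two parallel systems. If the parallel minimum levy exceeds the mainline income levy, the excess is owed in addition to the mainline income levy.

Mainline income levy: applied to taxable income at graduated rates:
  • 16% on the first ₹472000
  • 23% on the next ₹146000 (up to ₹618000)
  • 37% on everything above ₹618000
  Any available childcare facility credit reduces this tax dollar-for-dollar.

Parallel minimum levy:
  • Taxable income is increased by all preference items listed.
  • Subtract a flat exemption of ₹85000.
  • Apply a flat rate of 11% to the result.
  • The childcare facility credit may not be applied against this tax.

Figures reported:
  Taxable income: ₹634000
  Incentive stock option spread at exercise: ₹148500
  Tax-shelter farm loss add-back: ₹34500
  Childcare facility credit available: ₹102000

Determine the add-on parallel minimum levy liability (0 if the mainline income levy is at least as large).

Mainline income levy:
  ₹472000 × 16% = ₹75520
  ₹146000 × 23% = ₹33580
  ₹16000 × 37% = ₹5920
  → ₹115020
  Less childcare facility credit ₹102000 → ₹13020

Parallel minimum levy:
  Adjusted income: ₹634000 + ₹148500 + ₹34500 = ₹817000
  Less exemption ₹85000 → base ₹732000
  ₹732000 × 11% = ₹80520

Excess of parallel minimum levy over mainline income levy: ₹80520 − ₹13020 = ₹67500.

₹67500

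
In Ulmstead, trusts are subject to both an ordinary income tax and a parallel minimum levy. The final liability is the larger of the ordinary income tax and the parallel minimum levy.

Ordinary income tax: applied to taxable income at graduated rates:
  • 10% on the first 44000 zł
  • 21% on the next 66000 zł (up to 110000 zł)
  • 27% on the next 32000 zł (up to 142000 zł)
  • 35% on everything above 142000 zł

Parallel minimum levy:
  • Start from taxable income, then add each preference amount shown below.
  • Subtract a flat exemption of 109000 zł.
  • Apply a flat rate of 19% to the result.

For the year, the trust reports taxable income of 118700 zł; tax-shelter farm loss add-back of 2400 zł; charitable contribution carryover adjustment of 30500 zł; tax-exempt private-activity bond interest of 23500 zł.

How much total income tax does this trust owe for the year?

20609 zł

Parallel minimum levy:
  Adjusted income: 118700 zł + 2400 zł + 30500 zł + 23500 zł = 175100 zł
  Less exemption 109000 zł → base 66100 zł
  66100 zł × 19% = 12559 zł

Ordinary income tax:
  44000 zł × 10% = 4400 zł
  66000 zł × 21% = 13860 zł
  8700 zł × 27% = 2349 zł
  → 20609 zł

20609 zł > 12559 zł, so the ordinary income tax governs.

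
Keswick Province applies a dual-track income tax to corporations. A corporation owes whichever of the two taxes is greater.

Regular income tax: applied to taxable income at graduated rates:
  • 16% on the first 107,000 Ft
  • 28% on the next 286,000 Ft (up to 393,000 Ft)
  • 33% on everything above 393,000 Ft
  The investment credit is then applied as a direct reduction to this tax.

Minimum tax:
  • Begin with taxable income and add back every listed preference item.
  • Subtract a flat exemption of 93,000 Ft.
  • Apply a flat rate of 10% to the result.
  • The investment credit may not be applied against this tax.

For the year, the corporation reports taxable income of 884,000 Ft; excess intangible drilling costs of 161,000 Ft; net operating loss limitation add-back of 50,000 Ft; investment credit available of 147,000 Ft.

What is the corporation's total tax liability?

Regular income tax:
  107,000 Ft × 16% = 17,120 Ft
  286,000 Ft × 28% = 80,080 Ft
  491,000 Ft × 33% = 162,030 Ft
  → 259,230 Ft
  Less investment credit 147,000 Ft → 112,230 Ft

Minimum tax:
  Adjusted income: 884,000 Ft + 161,000 Ft + 50,000 Ft = 1,095,000 Ft
  Less exemption 93,000 Ft → base 1,002,000 Ft
  1,002,000 Ft × 10% = 100,200 Ft

112,230 Ft > 100,200 Ft, so the regular income tax governs.

112,230 Ft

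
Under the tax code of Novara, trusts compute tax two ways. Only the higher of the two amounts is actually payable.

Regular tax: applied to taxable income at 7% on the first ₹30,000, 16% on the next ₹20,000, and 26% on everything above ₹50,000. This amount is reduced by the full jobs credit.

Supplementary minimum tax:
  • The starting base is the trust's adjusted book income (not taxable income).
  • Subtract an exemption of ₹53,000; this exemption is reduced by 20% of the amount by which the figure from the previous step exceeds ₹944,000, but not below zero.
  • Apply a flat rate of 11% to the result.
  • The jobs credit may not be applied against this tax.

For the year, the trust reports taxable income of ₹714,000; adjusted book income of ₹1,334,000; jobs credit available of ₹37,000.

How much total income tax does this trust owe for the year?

Regular tax:
  ₹30,000 × 7% = ₹2,100
  ₹20,000 × 16% = ₹3,200
  ₹664,000 × 26% = ₹172,640
  → ₹177,940
  Less jobs credit ₹37,000 → ₹140,940

Supplementary minimum tax:
  Base (adjusted book income): ₹1,334,000
  Exemption: 20% × (₹1,334,000 − ₹944,000) = ₹78,000 ≥ ₹53,000, so the exemption is fully phased out
  Base: ₹1,334,000 − ₹0 = ₹1,334,000
  ₹1,334,000 × 11% = ₹146,740

₹146,740 > ₹140,940, so the supplementary minimum tax is the binding amount.

₹146,740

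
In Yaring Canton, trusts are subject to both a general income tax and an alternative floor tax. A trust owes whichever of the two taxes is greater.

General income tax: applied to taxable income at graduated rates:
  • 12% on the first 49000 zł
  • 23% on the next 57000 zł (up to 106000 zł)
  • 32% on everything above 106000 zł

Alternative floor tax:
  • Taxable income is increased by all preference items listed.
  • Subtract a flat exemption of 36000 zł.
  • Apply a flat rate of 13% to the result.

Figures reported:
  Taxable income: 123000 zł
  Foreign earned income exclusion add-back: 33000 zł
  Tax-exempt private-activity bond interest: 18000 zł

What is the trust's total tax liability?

General income tax:
  49000 zł × 12% = 5880 zł
  57000 zł × 23% = 13110 zł
  17000 zł × 32% = 5440 zł
  → 24430 zł

Alternative floor tax:
  Adjusted income: 123000 zł + 33000 zł + 18000 zł = 174000 zł
  Less exemption 36000 zł → base 138000 zł
  138000 zł × 13% = 17940 zł

24430 zł > 17940 zł, so the general income tax governs.

24430 zł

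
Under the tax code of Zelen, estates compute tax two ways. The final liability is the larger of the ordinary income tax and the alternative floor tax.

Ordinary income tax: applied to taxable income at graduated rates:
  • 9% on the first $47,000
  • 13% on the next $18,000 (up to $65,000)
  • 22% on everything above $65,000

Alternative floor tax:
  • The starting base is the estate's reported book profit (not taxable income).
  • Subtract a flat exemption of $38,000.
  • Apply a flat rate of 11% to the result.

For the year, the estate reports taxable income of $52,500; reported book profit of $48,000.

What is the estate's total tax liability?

Ordinary income tax:
  $47,000 × 9% = $4,230
  $5,500 × 13% = $715
  → $4,945

Alternative floor tax:
  Base (reported book profit): $48,000
  Less exemption $38,000 → base $10,000
  $10,000 × 11% = $1,100

$4,945 > $1,100, so the ordinary income tax governs.

$4,945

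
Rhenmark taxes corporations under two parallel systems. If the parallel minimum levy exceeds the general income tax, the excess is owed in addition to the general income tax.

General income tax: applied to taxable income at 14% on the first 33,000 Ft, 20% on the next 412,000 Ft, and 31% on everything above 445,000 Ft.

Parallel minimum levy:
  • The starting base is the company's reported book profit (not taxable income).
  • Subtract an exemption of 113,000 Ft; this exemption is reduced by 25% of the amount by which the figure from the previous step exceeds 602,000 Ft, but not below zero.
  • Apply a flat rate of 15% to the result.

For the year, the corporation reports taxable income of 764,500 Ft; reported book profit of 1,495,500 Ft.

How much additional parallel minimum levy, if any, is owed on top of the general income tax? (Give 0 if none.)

38,260 Ft

General income tax:
  33,000 Ft × 14% = 4,620 Ft
  412,000 Ft × 20% = 82,400 Ft
  319,500 Ft × 31% = 99,045 Ft
  → 186,065 Ft

Parallel minimum levy:
  Base (reported book profit): 1,495,500 Ft
  Exemption: 25% × (1,495,500 Ft − 602,000 Ft) = 223,375 Ft ≥ 113,000 Ft, so the exemption is fully phased out
  Base: 1,495,500 Ft − 0 Ft = 1,495,500 Ft
  1,495,500 Ft × 15% = 224,325 Ft

Excess of parallel minimum levy over general income tax: 224,325 Ft − 186,065 Ft = 38,260 Ft.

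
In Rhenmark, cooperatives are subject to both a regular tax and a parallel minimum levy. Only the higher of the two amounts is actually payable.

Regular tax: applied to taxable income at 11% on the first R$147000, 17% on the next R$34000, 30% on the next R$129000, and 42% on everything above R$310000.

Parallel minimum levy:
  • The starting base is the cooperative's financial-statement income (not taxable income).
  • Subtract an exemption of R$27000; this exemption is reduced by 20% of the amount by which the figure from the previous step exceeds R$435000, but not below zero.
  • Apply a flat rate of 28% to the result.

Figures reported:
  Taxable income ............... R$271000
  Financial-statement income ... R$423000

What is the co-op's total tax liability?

R$110880

Regular tax:
  R$147000 × 11% = R$16170
  R$34000 × 17% = R$5780
  R$90000 × 30% = R$27000
  → R$48950

Parallel minimum levy:
  Base (financial-statement income): R$423000
  Exemption: R$423000 ≤ R$435000, so full R$27000 applies
  Base: R$423000 − R$27000 = R$396000
  R$396000 × 28% = R$110880

R$110880 > R$48950, so the parallel minimum levy is the binding amount.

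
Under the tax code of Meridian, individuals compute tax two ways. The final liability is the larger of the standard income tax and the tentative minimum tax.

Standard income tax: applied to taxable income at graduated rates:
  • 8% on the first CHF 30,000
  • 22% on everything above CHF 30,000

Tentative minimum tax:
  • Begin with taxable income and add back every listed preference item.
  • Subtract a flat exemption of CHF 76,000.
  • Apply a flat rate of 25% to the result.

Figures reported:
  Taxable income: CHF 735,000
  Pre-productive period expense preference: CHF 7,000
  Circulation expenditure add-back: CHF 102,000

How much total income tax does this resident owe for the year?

CHF 192,000

Tentative minimum tax:
  Adjusted income: CHF 735,000 + CHF 7,000 + CHF 102,000 = CHF 844,000
  Less exemption CHF 76,000 → base CHF 768,000
  CHF 768,000 × 25% = CHF 192,000

Standard income tax:
  CHF 30,000 × 8% = CHF 2,400
  CHF 705,000 × 22% = CHF 155,100
  → CHF 157,500

CHF 192,000 > CHF 157,500, so the tentative minimum tax is the binding amount.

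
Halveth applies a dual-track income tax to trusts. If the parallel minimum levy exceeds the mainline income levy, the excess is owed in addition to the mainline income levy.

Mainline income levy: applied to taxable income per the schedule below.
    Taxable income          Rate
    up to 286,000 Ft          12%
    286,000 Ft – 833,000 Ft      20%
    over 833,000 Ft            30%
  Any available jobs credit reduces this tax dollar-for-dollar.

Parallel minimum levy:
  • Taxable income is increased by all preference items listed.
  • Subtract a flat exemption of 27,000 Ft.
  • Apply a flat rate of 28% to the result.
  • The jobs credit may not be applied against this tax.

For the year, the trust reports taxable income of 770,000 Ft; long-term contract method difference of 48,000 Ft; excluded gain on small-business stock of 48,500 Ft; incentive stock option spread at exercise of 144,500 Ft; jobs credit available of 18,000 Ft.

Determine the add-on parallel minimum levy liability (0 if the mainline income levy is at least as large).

162,400 Ft

Mainline income levy:
  286,000 Ft × 12% = 34,320 Ft
  484,000 Ft × 20% = 96,800 Ft
  → 131,120 Ft
  Less jobs credit 18,000 Ft → 113,120 Ft

Parallel minimum levy:
  Adjusted income: 770,000 Ft + 48,000 Ft + 48,500 Ft + 144,500 Ft = 1,011,000 Ft
  Less exemption 27,000 Ft → base 984,000 Ft
  984,000 Ft × 28% = 275,520 Ft

Excess of parallel minimum levy over mainline income levy: 275,520 Ft − 113,120 Ft = 162,400 Ft.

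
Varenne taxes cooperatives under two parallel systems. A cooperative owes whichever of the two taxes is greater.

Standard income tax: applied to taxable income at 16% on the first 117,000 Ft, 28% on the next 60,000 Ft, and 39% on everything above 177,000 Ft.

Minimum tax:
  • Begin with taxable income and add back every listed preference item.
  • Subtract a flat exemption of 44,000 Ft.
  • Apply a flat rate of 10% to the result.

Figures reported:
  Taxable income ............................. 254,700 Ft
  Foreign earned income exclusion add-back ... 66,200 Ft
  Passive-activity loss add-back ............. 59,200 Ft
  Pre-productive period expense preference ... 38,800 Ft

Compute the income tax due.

65,823 Ft

Minimum tax:
  Adjusted income: 254,700 Ft + 66,200 Ft + 59,200 Ft + 38,800 Ft = 418,900 Ft
  Less exemption 44,000 Ft → base 374,900 Ft
  374,900 Ft × 10% = 37,490 Ft

Standard income tax:
  117,000 Ft × 16% = 18,720 Ft
  60,000 Ft × 28% = 16,800 Ft
  77,700 Ft × 39% = 30,303 Ft
  → 65,823 Ft

65,823 Ft > 37,490 Ft, so the standard income tax governs.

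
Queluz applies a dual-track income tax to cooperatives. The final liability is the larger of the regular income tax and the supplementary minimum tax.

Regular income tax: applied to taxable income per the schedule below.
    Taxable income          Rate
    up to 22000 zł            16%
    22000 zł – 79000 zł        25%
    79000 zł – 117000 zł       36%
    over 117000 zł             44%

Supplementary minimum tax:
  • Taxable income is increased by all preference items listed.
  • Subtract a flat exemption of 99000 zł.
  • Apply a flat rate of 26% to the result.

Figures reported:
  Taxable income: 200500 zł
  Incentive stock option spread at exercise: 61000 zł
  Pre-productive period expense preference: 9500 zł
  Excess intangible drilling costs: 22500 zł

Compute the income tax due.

Supplementary minimum tax:
  Adjusted income: 200500 zł + 61000 zł + 9500 zł + 22500 zł = 293500 zł
  Less exemption 99000 zł → base 194500 zł
  194500 zł × 26% = 50570 zł

Regular income tax:
  22000 zł × 16% = 3520 zł
  57000 zł × 25% = 14250 zł
  38000 zł × 36% = 13680 zł
  83500 zł × 44% = 36740 zł
  → 68190 zł

68190 zł > 50570 zł, so the regular income tax governs.

68190 zł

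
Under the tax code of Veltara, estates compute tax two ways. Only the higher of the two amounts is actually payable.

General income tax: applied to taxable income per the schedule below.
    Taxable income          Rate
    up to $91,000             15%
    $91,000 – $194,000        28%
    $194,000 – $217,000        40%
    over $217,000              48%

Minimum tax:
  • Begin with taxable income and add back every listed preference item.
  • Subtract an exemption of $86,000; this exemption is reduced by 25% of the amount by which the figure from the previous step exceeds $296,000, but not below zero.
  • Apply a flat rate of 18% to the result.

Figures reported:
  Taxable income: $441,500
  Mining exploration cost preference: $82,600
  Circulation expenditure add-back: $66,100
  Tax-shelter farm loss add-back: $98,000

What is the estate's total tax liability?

General income tax:
  $91,000 × 15% = $13,650
  $103,000 × 28% = $28,840
  $23,000 × 40% = $9,200
  $224,500 × 48% = $107,760
  → $159,450

Minimum tax:
  Adjusted income: $441,500 + $82,600 + $66,100 + $98,000 = $688,200
  Exemption: 25% × ($688,200 − $296,000) = $98,050 ≥ $86,000, so the exemption is fully phased out
  Base: $688,200 − $0 = $688,200
  $688,200 × 18% = $123,876

$159,450 > $123,876, so the general income tax governs.

$159,450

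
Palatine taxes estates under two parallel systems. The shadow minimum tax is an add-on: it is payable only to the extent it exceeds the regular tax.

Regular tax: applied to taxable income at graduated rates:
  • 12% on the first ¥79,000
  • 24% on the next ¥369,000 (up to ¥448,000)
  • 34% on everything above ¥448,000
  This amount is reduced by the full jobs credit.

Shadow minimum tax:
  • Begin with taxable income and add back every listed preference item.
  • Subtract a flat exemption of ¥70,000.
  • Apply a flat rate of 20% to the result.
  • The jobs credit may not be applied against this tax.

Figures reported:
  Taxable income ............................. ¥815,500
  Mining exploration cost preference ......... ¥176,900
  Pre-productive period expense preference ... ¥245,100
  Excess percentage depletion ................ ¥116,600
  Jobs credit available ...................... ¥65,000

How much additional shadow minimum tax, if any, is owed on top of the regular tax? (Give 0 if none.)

¥98,830

Shadow minimum tax:
  Adjusted income: ¥815,500 + ¥176,900 + ¥245,100 + ¥116,600 = ¥1,354,100
  Less exemption ¥70,000 → base ¥1,284,100
  ¥1,284,100 × 20% = ¥256,820

Regular tax:
  ¥79,000 × 12% = ¥9,480
  ¥369,000 × 24% = ¥88,560
  ¥367,500 × 34% = ¥124,950
  → ¥222,990
  Less jobs credit ¥65,000 → ¥157,990

Excess of shadow minimum tax over regular tax: ¥256,820 − ¥157,990 = ¥98,830.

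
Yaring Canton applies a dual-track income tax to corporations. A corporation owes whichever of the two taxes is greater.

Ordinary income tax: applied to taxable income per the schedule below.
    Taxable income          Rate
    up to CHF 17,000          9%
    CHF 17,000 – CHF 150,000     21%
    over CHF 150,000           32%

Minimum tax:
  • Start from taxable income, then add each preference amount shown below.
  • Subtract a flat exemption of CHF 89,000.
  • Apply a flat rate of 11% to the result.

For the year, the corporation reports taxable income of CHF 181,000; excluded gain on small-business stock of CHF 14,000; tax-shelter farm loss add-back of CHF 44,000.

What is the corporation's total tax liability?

Minimum tax:
  Adjusted income: CHF 181,000 + CHF 14,000 + CHF 44,000 = CHF 239,000
  Less exemption CHF 89,000 → base CHF 150,000
  CHF 150,000 × 11% = CHF 16,500

Ordinary income tax:
  CHF 17,000 × 9% = CHF 1,530
  CHF 133,000 × 21% = CHF 27,930
  CHF 31,000 × 32% = CHF 9,920
  → CHF 39,380

CHF 39,380 > CHF 16,500, so the ordinary income tax governs.

CHF 39,380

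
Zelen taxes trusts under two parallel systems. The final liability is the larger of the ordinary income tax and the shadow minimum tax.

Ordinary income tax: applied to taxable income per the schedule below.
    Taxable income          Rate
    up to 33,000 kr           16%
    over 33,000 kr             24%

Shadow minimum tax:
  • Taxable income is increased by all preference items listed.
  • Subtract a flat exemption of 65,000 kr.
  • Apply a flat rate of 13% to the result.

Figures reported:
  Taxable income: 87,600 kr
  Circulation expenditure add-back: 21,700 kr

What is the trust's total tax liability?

Ordinary income tax:
  33,000 kr × 16% = 5,280 kr
  54,600 kr × 24% = 13,104 kr
  → 18,384 kr

Shadow minimum tax:
  Adjusted income: 87,600 kr + 21,700 kr = 109,300 kr
  Less exemption 65,000 kr → base 44,300 kr
  44,300 kr × 13% = 5,759 kr

18,384 kr > 5,759 kr, so the ordinary income tax governs.

18,384 kr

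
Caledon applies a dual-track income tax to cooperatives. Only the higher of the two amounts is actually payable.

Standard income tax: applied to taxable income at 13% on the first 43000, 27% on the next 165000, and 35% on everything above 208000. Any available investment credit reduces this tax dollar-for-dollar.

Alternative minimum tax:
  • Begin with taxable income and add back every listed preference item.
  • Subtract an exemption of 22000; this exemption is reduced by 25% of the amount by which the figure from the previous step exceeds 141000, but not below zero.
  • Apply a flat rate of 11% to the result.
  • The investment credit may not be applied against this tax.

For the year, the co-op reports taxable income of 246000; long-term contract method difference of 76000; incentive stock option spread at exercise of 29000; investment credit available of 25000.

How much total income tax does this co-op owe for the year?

Standard income tax:
  43000 × 13% = 5590
  165000 × 27% = 44550
  38000 × 35% = 13300
  → 63440
  Less investment credit 25000 → 38440

Alternative minimum tax:
  Adjusted income: 246000 + 76000 + 29000 = 351000
  Exemption: 25% × (351000 − 141000) = 52500 ≥ 22000, so the exemption is fully phased out
  Base: 351000 − 0 = 351000
  351000 × 11% = 38610

38610 > 38440, so the alternative minimum tax is the binding amount.

38610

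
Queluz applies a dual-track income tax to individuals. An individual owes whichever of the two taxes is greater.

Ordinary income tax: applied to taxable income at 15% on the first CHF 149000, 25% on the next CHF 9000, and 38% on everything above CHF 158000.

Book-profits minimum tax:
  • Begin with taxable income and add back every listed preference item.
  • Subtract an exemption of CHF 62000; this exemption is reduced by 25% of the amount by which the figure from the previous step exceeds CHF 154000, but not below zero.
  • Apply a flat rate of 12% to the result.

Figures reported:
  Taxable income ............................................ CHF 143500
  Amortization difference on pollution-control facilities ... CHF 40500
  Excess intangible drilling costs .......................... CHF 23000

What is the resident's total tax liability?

CHF 21525

Ordinary income tax:
  CHF 143500 × 15% = CHF 21525

Book-profits minimum tax:
  Adjusted income: CHF 143500 + CHF 40500 + CHF 23000 = CHF 207000
  Exemption: CHF 62000 − 25% × (CHF 207000 − CHF 154000) = CHF 62000 − CHF 13250 = CHF 48750
  Base: CHF 207000 − CHF 48750 = CHF 158250
  CHF 158250 × 12% = CHF 18990

CHF 21525 > CHF 18990, so the ordinary income tax governs.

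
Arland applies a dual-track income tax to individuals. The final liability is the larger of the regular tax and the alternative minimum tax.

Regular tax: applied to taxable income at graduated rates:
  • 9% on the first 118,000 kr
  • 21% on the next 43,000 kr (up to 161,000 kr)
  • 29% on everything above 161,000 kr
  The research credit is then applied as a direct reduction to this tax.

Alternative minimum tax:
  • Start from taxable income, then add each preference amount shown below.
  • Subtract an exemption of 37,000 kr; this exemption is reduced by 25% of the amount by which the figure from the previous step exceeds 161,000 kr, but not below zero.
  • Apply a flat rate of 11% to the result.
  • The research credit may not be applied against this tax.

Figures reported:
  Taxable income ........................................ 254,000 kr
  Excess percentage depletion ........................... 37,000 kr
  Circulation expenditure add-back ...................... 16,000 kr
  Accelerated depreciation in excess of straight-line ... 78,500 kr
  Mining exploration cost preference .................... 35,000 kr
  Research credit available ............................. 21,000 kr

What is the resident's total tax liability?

Regular tax:
  118,000 kr × 9% = 10,620 kr
  43,000 kr × 21% = 9,030 kr
  93,000 kr × 29% = 26,970 kr
  → 46,620 kr
  Less research credit 21,000 kr → 25,620 kr

Alternative minimum tax:
  Adjusted income: 254,000 kr + 37,000 kr + 16,000 kr + 78,500 kr + 35,000 kr = 420,500 kr
  Exemption: 25% × (420,500 kr − 161,000 kr) = 64,875 kr ≥ 37,000 kr, so the exemption is fully phased out
  Base: 420,500 kr − 0 kr = 420,500 kr
  420,500 kr × 11% = 46,255 kr

46,255 kr > 25,620 kr, so the alternative minimum tax is the binding amount.

46,255 kr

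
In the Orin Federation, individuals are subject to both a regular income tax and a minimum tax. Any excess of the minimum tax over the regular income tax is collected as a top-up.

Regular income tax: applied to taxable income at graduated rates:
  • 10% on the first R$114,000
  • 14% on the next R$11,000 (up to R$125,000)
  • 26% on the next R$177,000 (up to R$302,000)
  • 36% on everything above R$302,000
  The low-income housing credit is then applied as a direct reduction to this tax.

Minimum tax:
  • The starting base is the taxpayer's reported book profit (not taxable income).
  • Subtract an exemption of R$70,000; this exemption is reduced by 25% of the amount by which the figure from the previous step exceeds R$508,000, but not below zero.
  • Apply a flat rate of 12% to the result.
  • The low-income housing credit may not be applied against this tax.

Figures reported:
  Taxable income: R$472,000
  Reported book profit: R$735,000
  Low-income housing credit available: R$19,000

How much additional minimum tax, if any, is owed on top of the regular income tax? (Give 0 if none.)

R$0

Minimum tax:
  Base (reported book profit): R$735,000
  Exemption: R$70,000 − 25% × (R$735,000 − R$508,000) = R$70,000 − R$56,750 = R$13,250
  Base: R$735,000 − R$13,250 = R$721,750
  R$721,750 × 12% = R$86,610

Regular income tax:
  R$114,000 × 10% = R$11,400
  R$11,000 × 14% = R$1,540
  R$177,000 × 26% = R$46,020
  R$170,000 × 36% = R$61,200
  → R$120,160
  Less low-income housing credit R$19,000 → R$101,160

R$86,610 ≤ R$101,160, so no add-on is due.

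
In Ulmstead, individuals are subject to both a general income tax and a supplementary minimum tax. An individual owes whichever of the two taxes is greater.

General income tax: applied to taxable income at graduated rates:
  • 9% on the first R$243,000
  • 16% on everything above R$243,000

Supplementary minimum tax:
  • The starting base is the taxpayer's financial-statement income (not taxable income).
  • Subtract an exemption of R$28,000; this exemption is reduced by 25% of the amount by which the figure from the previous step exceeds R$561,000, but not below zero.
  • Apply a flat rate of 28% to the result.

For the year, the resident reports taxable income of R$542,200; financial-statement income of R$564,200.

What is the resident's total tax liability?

Supplementary minimum tax:
  Base (financial-statement income): R$564,200
  Exemption: R$28,000 − 25% × (R$564,200 − R$561,000) = R$28,000 − R$800 = R$27,200
  Base: R$564,200 − R$27,200 = R$537,000
  R$537,000 × 28% = R$150,360

General income tax:
  R$243,000 × 9% = R$21,870
  R$299,200 × 16% = R$47,872
  → R$69,742

R$150,360 > R$69,742, so the supplementary minimum tax is the binding amount.

R$150,360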